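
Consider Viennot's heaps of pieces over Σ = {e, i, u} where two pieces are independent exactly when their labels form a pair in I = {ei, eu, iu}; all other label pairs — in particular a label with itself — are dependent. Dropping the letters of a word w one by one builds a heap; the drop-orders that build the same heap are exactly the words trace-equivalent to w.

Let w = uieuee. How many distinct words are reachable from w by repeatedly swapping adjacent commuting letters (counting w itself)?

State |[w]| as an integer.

60

0(u) covers ∅
1(i) covers ∅
2(e) covers ∅
3(u) covers 0:u
4(e) covers 2:e
5(e) covers 4:e
floor of heap: 0:u, 1:i, 2:e
completions by unplaced set U, small U first (add the entries for U minus each lowest piece of U):
  |U|=1: {1}:1  {3}:1  {5}:1
  |U|=2: {0,3}:1  {1,3}:2  {1,5}:2  {3,5}:2  {4,5}:1
  |U|=3: {0,1,3}:3  {0,3,5}:3  {1,3,5}:6  {1,4,5}:3  {2,4,5}:1  {3,4,5}:3
  |U|=4: {0,1,3,5}:12  {0,3,4,5}:6  {1,2,4,5}:4  {1,3,4,5}:12  {2,3,4,5}:4
  start at 0(u): 20
  start at 1(i): 10
  start at 2(e): 30
sum over floor = 60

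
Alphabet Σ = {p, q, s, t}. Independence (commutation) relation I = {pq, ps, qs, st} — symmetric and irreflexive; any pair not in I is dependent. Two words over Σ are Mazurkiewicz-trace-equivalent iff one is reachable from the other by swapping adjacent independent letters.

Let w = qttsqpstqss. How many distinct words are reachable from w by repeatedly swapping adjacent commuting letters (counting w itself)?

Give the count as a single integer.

660

0(q) covers ∅
1(t) covers 0:q
2(t) covers 1:t
3(s) covers ∅
4(q) covers 2:t
5(p) covers 2:t
6(s) covers 3:s
7(t) covers 4:q, 5:p
8(q) covers 7:t
9(s) covers 6:s
10(s) covers 9:s
floor of heap: 0:q, 3:s
completions by unplaced set U, small U first (add the entries for U minus each lowest piece of U):
  |U|=1: {8}:1  {10}:1
  |U|=2: {7,8}:1  {8,10}:2  {9,10}:1
  |U|=3: {4,7,8}:1  {5,7,8}:1  {6,9,10}:1  {7,8,10}:3  {8,9,10}:3
  |U|=4: {3,6,9,10}:1  {4,5,7,8}:2  {4,7,8,10}:4  {5,7,8,10}:4  {6,8,9,10}:4  {7,8,9,10}:6
  |U|=5: {2,4,5,7,8}:2  {3,6,8,9,10}:5  {4,5,7,8,10}:10  {4,7,8,9,10}:10  {5,7,8,9,10}:10  {6,7,8,9,10}:10
  |U|=6: {1,2,4,5,7,8}:2  {2,4,5,7,8,10}:12  {3,6,7,8,9,10}:15  {4,5,7,8,9,10}:30  {4,6,7,8,9,10}:20  {5,6,7,8,9,10}:20
  |U|=7: {0,1,2,4,5,7,8}:2  {1,2,4,5,7,8,10}:14  {2,4,5,7,8,9,10}:42  {3,4,6,7,8,9,10}:35  {3,5,6,7,8,9,10}:35  {4,5,6,7,8,9,10}:70
  |U|=8: {0,1,2,4,5,7,8,10}:16  {1,2,4,5,7,8,9,10}:56  {2,4,5,6,7,8,9,10}:112  {3,4,5,6,7,8,9,10}:140
  |U|=9: {0,1,2,4,5,7,8,9,10}:72  {1,2,4,5,6,7,8,9,10}:168  {2,3,4,5,6,7,8,9,10}:252
  start at 0(q): 420
  start at 3(s): 240
sum over floor = 660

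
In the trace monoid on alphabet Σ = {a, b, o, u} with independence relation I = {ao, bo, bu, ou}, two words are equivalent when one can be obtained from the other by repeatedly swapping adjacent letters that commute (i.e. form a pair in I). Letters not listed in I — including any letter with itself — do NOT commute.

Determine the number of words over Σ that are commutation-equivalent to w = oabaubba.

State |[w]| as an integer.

#0=o has no predecessor
#1=a has no predecessor
#2=b depends on [1:a]
#3=a depends on [2:b]
#4=u depends on [3:a]
#5=b depends on [3:a]
#6=b depends on [5:b]
#7=a depends on [4:u, 6:b]
sources: [0:o, 1:a]
N(rest) = Σ N(rest − s) over sources s of rest; N(one piece) = 1:
  size 1 → [0]=1  [7]=1
  size 2 → [0,7]=2  [4,7]=1  [6,7]=1
  size 3 → [0,4,7]=3  [0,6,7]=3  [4,6,7]=2  [5,6,7]=1
  size 4 → [0,4,6,7]=8  [0,5,6,7]=4  [4,5,6,7]=3
  size 5 → [0,4,5,6,7]=15  [3,4,5,6,7]=3
  size 6 → [0,3,4,5,6,7]=18  [2,3,4,5,6,7]=3
  first=0(o) contributes 3
  first=1(a) contributes 21
|[w]| = 24

24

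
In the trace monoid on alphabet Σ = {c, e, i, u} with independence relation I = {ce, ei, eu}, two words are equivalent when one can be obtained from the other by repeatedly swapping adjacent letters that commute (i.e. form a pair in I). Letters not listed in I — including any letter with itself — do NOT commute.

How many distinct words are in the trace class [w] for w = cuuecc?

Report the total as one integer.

#0=c has no predecessor
#1=u depends on [0:c]
#2=u depends on [1:u]
#3=e has no predecessor
#4=c depends on [2:u]
#5=c depends on [4:c]
sources: [0:c, 3:e]
N(rest) = Σ N(rest − s) over sources s of rest; N(one piece) = 1:
  size 1 → [3]=1  [5]=1
  size 2 → [3,5]=2  [4,5]=1
  size 3 → [2,4,5]=1  [3,4,5]=3
  size 4 → [1,2,4,5]=1  [2,3,4,5]=4
  first=0(c) contributes 5
  first=3(e) contributes 1
|[w]| = 6

6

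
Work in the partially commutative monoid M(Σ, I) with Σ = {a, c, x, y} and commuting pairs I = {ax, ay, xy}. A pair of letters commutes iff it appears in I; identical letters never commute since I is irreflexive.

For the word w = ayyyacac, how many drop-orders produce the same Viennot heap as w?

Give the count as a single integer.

10

0(a) covers ∅
1(y) covers ∅
2(y) covers 1:y
3(y) covers 2:y
4(a) covers 0:a
5(c) covers 3:y, 4:a
6(a) covers 5:c
7(c) covers 6:a
floor of heap: 0:a, 1:y
completions by unplaced set U, small U first (add the entries for U minus each lowest piece of U):
  |U|=1: {7}:1
  |U|=2: {6,7}:1
  |U|=3: {5,6,7}:1
  |U|=4: {3,5,6,7}:1  {4,5,6,7}:1
  |U|=5: {0,4,5,6,7}:1  {2,3,5,6,7}:1  {3,4,5,6,7}:2
  |U|=6: {0,3,4,5,6,7}:3  {1,2,3,5,6,7}:1  {2,3,4,5,6,7}:3
  start at 0(a): 4
  start at 1(y): 6
sum over floor = 10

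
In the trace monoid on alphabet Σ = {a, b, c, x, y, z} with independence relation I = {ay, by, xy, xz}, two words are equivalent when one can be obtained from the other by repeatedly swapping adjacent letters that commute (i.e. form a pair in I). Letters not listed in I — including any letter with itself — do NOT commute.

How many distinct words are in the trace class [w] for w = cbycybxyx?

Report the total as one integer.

piece 0:c — minimal
piece 1:b rests on {0:c}
piece 2:y rests on {0:c}
piece 3:c rests on {1:b, 2:y}
piece 4:y rests on {3:c}
piece 5:b rests on {3:c}
piece 6:x rests on {5:b}
piece 7:y rests on {4:y}
piece 8:x rests on {6:x}
minimal pieces: {0:c}
ways to finish when only these pieces remain (= sum over removing one remaining piece with nothing left below it):
  1 left: {7}→1  {8}→1
  2 left: {4,7}→1  {6,8}→1  {7,8}→2
  3 left: {4,7,8}→3  {5,6,8}→1  {6,7,8}→3
  4 left: {4,6,7,8}→6  {5,6,7,8}→4
  5 left: {4,5,6,7,8}→10
  6 left: {3,4,5,6,7,8}→10
  7 left: {1,3,4,5,6,7,8}→10  {2,3,4,5,6,7,8}→10
  placing 0:c first → 20 extensions

20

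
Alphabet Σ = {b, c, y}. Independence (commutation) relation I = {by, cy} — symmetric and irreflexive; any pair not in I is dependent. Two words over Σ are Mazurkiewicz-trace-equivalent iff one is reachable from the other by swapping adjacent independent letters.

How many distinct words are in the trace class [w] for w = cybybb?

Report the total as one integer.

0(c) covers ∅
1(y) covers ∅
2(b) covers 0:c
3(y) covers 1:y
4(b) covers 2:b
5(b) covers 4:b
floor of heap: 0:c, 1:y
completions by unplaced set U, small U first (add the entries for U minus each lowest piece of U):
  |U|=1: {3}:1  {5}:1
  |U|=2: {1,3}:1  {3,5}:2  {4,5}:1
  |U|=3: {1,3,5}:3  {2,4,5}:1  {3,4,5}:3
  |U|=4: {0,2,4,5}:1  {1,3,4,5}:6  {2,3,4,5}:4
  start at 0(c): 10
  start at 1(y): 5
sum over floor = 15

15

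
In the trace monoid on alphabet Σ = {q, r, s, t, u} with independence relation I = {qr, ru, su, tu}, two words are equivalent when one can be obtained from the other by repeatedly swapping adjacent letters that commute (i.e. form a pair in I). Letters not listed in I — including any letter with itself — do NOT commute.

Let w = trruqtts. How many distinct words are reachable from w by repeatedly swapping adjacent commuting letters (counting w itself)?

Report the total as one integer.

#0=t has no predecessor
#1=r depends on [0:t]
#2=r depends on [1:r]
#3=u has no predecessor
#4=q depends on [0:t, 3:u]
#5=t depends on [2:r, 4:q]
#6=t depends on [5:t]
#7=s depends on [6:t]
sources: [0:t, 3:u]
N(rest) = Σ N(rest − s) over sources s of rest; N(one piece) = 1:
  size 1 → [7]=1
  size 2 → [6,7]=1
  size 3 → [5,6,7]=1
  size 4 → [2,5,6,7]=1  [4,5,6,7]=1
  size 5 → [1,2,5,6,7]=1  [2,4,5,6,7]=2  [3,4,5,6,7]=1
  size 6 → [1,2,4,5,6,7]=3  [2,3,4,5,6,7]=3
  first=0(t) contributes 6
  first=3(u) contributes 3
|[w]| = 9

9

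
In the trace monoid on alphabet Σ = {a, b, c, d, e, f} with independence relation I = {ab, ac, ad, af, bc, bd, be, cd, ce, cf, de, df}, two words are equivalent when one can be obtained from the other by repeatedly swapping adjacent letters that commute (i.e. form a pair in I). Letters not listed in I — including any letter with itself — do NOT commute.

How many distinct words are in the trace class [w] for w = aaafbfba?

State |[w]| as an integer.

piece 0:a — minimal
piece 1:a rests on {0:a}
piece 2:a rests on {1:a}
piece 3:f — minimal
piece 4:b rests on {3:f}
piece 5:f rests on {4:b}
piece 6:b rests on {5:f}
piece 7:a rests on {2:a}
minimal pieces: {0:a, 3:f}
ways to finish when only these pieces remain (= sum over removing one remaining piece with nothing left below it):
  1 left: {6}→1  {7}→1
  2 left: {2,7}→1  {5,6}→1  {6,7}→2
  3 left: {1,2,7}→1  {2,6,7}→3  {4,5,6}→1  {5,6,7}→3
  4 left: {0,1,2,7}→1  {1,2,6,7}→4  {2,5,6,7}→6  {3,4,5,6}→1  {4,5,6,7}→4
  5 left: {0,1,2,6,7}→5  {1,2,5,6,7}→10  {2,4,5,6,7}→10  {3,4,5,6,7}→5
  6 left: {0,1,2,5,6,7}→15  {1,2,4,5,6,7}→20  {2,3,4,5,6,7}→15
  placing 0:a first → 35 extensions
  placing 3:f first → 35 extensions
total linear extensions = 70

70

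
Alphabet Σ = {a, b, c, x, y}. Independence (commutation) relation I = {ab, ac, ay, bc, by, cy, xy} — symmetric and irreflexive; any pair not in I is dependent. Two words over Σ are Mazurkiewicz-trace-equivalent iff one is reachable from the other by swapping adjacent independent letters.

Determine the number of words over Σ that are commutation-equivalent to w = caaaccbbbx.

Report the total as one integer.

0(c) covers ∅
1(a) covers ∅
2(a) covers 1:a
3(a) covers 2:a
4(c) covers 0:c
5(c) covers 4:c
6(b) covers ∅
7(b) covers 6:b
8(b) covers 7:b
9(x) covers 3:a, 5:c, 8:b
floor of heap: 0:c, 1:a, 6:b
completions by unplaced set U, small U first (add the entries for U minus each lowest piece of U):
  |U|=1: {9}:1
  |U|=2: {3,9}:1  {5,9}:1  {8,9}:1
  |U|=3: {2,3,9}:1  {3,5,9}:2  {3,8,9}:2  {4,5,9}:1  {5,8,9}:2  {7,8,9}:1
  |U|=4: {0,4,5,9}:1  {1,2,3,9}:1  {2,3,5,9}:3  {2,3,8,9}:3  {3,4,5,9}:3  {3,5,8,9}:6  {3,7,8,9}:3  {4,5,8,9}:3  {5,7,8,9}:3  {6,7,8,9}:1
  |U|=5: {0,3,4,5,9}:4  {0,4,5,8,9}:4  {1,2,3,5,9}:4  {1,2,3,8,9}:4  {2,3,4,5,9}:6  {2,3,5,8,9}:12  {2,3,7,8,9}:6  {3,4,5,8,9}:12  {3,5,7,8,9}:12  {3,6,7,8,9}:4  {4,5,7,8,9}:6  {5,6,7,8,9}:4
  |U|=6: {0,2,3,4,5,9}:10  {0,3,4,5,8,9}:20  {0,4,5,7,8,9}:10  {1,2,3,4,5,9}:10  {1,2,3,5,8,9}:20  {1,2,3,7,8,9}:10  {2,3,4,5,8,9}:30  {2,3,5,7,8,9}:30  {2,3,6,7,8,9}:10  {3,4,5,7,8,9}:30  {3,5,6,7,8,9}:20  {4,5,6,7,8,9}:10
  |U|=7: {0,1,2,3,4,5,9}:20  {0,2,3,4,5,8,9}:60  {0,3,4,5,7,8,9}:60  {0,4,5,6,7,8,9}:20  {1,2,3,4,5,8,9}:60  {1,2,3,5,7,8,9}:60  {1,2,3,6,7,8,9}:20  {2,3,4,5,7,8,9}:90  {2,3,5,6,7,8,9}:60  {3,4,5,6,7,8,9}:60
  |U|=8: {0,1,2,3,4,5,8,9}:140  {0,2,3,4,5,7,8,9}:210  {0,3,4,5,6,7,8,9}:140  {1,2,3,4,5,7,8,9}:210  {1,2,3,5,6,7,8,9}:140  {2,3,4,5,6,7,8,9}:210
  start at 0(c): 560
  start at 1(a): 560
  start at 6(b): 560
sum over floor = 1680

1680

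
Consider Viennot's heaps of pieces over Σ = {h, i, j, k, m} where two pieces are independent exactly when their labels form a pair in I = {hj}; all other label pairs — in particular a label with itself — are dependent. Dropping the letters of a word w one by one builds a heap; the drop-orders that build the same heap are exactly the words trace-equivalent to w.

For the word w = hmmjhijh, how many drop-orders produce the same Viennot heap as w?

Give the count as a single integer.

drop 0:h onto floor
drop 1:m onto {0:h}
drop 2:m onto {1:m}
drop 3:j onto {2:m}
drop 4:h onto {2:m}
drop 5:i onto {3:j, 4:h}
drop 6:j onto {5:i}
drop 7:h onto {5:i}
ground layer = {0:h}
drop-orders for the pieces not yet dropped (sum over which currently-grounded one goes next):
  1 to go: {6} 1  {7} 1
  2 to go: {6,7} 2
  3 to go: {5,6,7} 2
  4 to go: {3,5,6,7} 2  {4,5,6,7} 2
  5 to go: {3,4,5,6,7} 4
  6 to go: {2,3,4,5,6,7} 4
  if 0:h drops first: 4 orders

4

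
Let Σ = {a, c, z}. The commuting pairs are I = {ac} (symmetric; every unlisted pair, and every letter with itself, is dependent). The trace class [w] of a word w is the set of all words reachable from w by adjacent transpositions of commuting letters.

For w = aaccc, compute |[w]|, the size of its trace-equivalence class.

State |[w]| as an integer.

piece 0:a — minimal
piece 1:a rests on {0:a}
piece 2:c — minimal
piece 3:c rests on {2:c}
piece 4:c rests on {3:c}
minimal pieces: {0:a, 2:c}
ways to finish when only these pieces remain (= sum over removing one remaining piece with nothing left below it):
  1 left: {1}→1  {4}→1
  2 left: {0,1}→1  {1,4}→2  {3,4}→1
  3 left: {0,1,4}→3  {1,3,4}→3  {2,3,4}→1
  placing 0:a first → 4 extensions
  placing 2:c first → 6 extensions
total linear extensions = 10

10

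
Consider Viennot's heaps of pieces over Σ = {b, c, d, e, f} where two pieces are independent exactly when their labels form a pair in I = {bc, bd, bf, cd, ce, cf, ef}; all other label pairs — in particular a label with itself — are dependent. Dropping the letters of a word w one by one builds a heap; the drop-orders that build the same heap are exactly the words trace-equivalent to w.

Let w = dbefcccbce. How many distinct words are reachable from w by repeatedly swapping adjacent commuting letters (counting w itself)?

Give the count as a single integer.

1890

drop 0:d onto floor
drop 1:b onto floor
drop 2:e onto {0:d, 1:b}
drop 3:f onto {0:d}
drop 4:c onto floor
drop 5:c onto {4:c}
drop 6:c onto {5:c}
drop 7:b onto {2:e}
drop 8:c onto {6:c}
drop 9:e onto {7:b}
ground layer = {0:d, 1:b, 4:c}
drop-orders for the pieces not yet dropped (sum over which currently-grounded one goes next):
  1 to go: {3} 1  {8} 1  {9} 1
  2 to go: {3,8} 2  {3,9} 2  {6,8} 1  {7,9} 1  {8,9} 2
  3 to go: {2,7,9} 1  {3,6,8} 3  {3,7,9} 3  {3,8,9} 6  {5,6,8} 1  {6,8,9} 3  {7,8,9} 3
  4 to go: {1,2,7,9} 1  {2,3,7,9} 4  {2,7,8,9} 4  {3,5,6,8} 4  {3,6,8,9} 12  {3,7,8,9} 12  {4,5,6,8} 1  {5,6,8,9} 4  {6,7,8,9} 6
  5 to go: {0,2,3,7,9} 4  {1,2,3,7,9} 5  {1,2,7,8,9} 5  {2,3,7,8,9} 20  {2,6,7,8,9} 10  {3,4,5,6,8} 5  {3,5,6,8,9} 20  {3,6,7,8,9} 30  {4,5,6,8,9} 5  {5,6,7,8,9} 10
  6 to go: {0,1,2,3,7,9} 9  {0,2,3,7,8,9} 24  {1,2,3,7,8,9} 30  {1,2,6,7,8,9} 15  {2,3,6,7,8,9} 60  {2,5,6,7,8,9} 20  {3,4,5,6,8,9} 30  {3,5,6,7,8,9} 60  {4,5,6,7,8,9} 15
  7 to go: {0,1,2,3,7,8,9} 63  {0,2,3,6,7,8,9} 84  {1,2,3,6,7,8,9} 105  {1,2,5,6,7,8,9} 35  {2,3,5,6,7,8,9} 140  {2,4,5,6,7,8,9} 35  {3,4,5,6,7,8,9} 105
  8 to go: {0,1,2,3,6,7,8,9} 252  {0,2,3,5,6,7,8,9} 224  {1,2,3,5,6,7,8,9} 280  {1,2,4,5,6,7,8,9} 70  {2,3,4,5,6,7,8,9} 280
  if 0:d drops first: 630 orders
  if 1:b drops first: 504 orders
  if 4:c drops first: 756 orders
heap linearizations: 1890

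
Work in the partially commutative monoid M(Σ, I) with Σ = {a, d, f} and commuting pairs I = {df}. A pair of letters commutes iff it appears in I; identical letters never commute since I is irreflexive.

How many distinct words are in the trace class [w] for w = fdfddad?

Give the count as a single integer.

10

drop 0:f onto floor
drop 1:d onto floor
drop 2:f onto {0:f}
drop 3:d onto {1:d}
drop 4:d onto {3:d}
drop 5:a onto {2:f, 4:d}
drop 6:d onto {5:a}
ground layer = {0:f, 1:d}
drop-orders for the pieces not yet dropped (sum over which currently-grounded one goes next):
  1 to go: {6} 1
  2 to go: {5,6} 1
  3 to go: {2,5,6} 1  {4,5,6} 1
  4 to go: {0,2,5,6} 1  {2,4,5,6} 2  {3,4,5,6} 1
  5 to go: {0,2,4,5,6} 3  {1,3,4,5,6} 1  {2,3,4,5,6} 3
  if 0:f drops first: 4 orders
  if 1:d drops first: 6 orders
heap linearizations: 10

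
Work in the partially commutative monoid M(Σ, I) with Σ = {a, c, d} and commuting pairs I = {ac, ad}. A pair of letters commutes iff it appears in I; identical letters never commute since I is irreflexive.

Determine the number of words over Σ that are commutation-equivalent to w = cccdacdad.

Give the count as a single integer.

0(c) covers ∅
1(c) covers 0:c
2(c) covers 1:c
3(d) covers 2:c
4(a) covers ∅
5(c) covers 3:d
6(d) covers 5:c
7(a) covers 4:a
8(d) covers 6:d
floor of heap: 0:c, 4:a
completions by unplaced set U, small U first (add the entries for U minus each lowest piece of U):
  |U|=1: {7}:1  {8}:1
  |U|=2: {4,7}:1  {6,8}:1  {7,8}:2
  |U|=3: {4,7,8}:3  {5,6,8}:1  {6,7,8}:3
  |U|=4: {3,5,6,8}:1  {4,6,7,8}:6  {5,6,7,8}:4
  |U|=5: {2,3,5,6,8}:1  {3,5,6,7,8}:5  {4,5,6,7,8}:10
  |U|=6: {1,2,3,5,6,8}:1  {2,3,5,6,7,8}:6  {3,4,5,6,7,8}:15
  |U|=7: {0,1,2,3,5,6,8}:1  {1,2,3,5,6,7,8}:7  {2,3,4,5,6,7,8}:21
  start at 0(c): 28
  start at 4(a): 8
sum over floor = 36

36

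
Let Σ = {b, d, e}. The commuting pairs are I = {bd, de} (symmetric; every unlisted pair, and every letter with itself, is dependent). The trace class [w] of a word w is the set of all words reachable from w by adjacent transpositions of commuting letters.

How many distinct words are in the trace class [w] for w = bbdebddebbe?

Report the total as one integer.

165

0(b) covers ∅
1(b) covers 0:b
2(d) covers ∅
3(e) covers 1:b
4(b) covers 3:e
5(d) covers 2:d
6(d) covers 5:d
7(e) covers 4:b
8(b) covers 7:e
9(b) covers 8:b
10(e) covers 9:b
floor of heap: 0:b, 2:d
completions by unplaced set U, small U first (add the entries for U minus each lowest piece of U):
  |U|=1: {6}:1  {10}:1
  |U|=2: {5,6}:1  {6,10}:2  {9,10}:1
  |U|=3: {2,5,6}:1  {5,6,10}:3  {6,9,10}:3  {8,9,10}:1
  |U|=4: {2,5,6,10}:4  {5,6,9,10}:6  {6,8,9,10}:4  {7,8,9,10}:1
  |U|=5: {2,5,6,9,10}:10  {4,7,8,9,10}:1  {5,6,8,9,10}:10  {6,7,8,9,10}:5
  |U|=6: {2,5,6,8,9,10}:20  {3,4,7,8,9,10}:1  {4,6,7,8,9,10}:6  {5,6,7,8,9,10}:15
  |U|=7: {1,3,4,7,8,9,10}:1  {2,5,6,7,8,9,10}:35  {3,4,6,7,8,9,10}:7  {4,5,6,7,8,9,10}:21
  |U|=8: {0,1,3,4,7,8,9,10}:1  {1,3,4,6,7,8,9,10}:8  {2,4,5,6,7,8,9,10}:56  {3,4,5,6,7,8,9,10}:28
  |U|=9: {0,1,3,4,6,7,8,9,10}:9  {1,3,4,5,6,7,8,9,10}:36  {2,3,4,5,6,7,8,9,10}:84
  start at 0(b): 120
  start at 2(d): 45
sum over floor = 165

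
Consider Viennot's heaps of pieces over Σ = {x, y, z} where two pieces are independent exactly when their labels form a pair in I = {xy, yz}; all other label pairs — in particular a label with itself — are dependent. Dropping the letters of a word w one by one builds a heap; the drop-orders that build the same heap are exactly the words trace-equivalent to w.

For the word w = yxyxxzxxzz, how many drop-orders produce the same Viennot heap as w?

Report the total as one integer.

drop 0:y onto floor
drop 1:x onto floor
drop 2:y onto {0:y}
drop 3:x onto {1:x}
drop 4:x onto {3:x}
drop 5:z onto {4:x}
drop 6:x onto {5:z}
drop 7:x onto {6:x}
drop 8:z onto {7:x}
drop 9:z onto {8:z}
ground layer = {0:y, 1:x}
drop-orders for the pieces not yet dropped (sum over which currently-grounded one goes next):
  1 to go: {2} 1  {9} 1
  2 to go: {0,2} 1  {2,9} 2  {8,9} 1
  3 to go: {0,2,9} 3  {2,8,9} 3  {7,8,9} 1
  4 to go: {0,2,8,9} 6  {2,7,8,9} 4  {6,7,8,9} 1
  5 to go: {0,2,7,8,9} 10  {2,6,7,8,9} 5  {5,6,7,8,9} 1
  6 to go: {0,2,6,7,8,9} 15  {2,5,6,7,8,9} 6  {4,5,6,7,8,9} 1
  7 to go: {0,2,5,6,7,8,9} 21  {2,4,5,6,7,8,9} 7  {3,4,5,6,7,8,9} 1
  8 to go: {0,2,4,5,6,7,8,9} 28  {1,3,4,5,6,7,8,9} 1  {2,3,4,5,6,7,8,9} 8
  if 0:y drops first: 9 orders
  if 1:x drops first: 36 orders
heap linearizations: 45

45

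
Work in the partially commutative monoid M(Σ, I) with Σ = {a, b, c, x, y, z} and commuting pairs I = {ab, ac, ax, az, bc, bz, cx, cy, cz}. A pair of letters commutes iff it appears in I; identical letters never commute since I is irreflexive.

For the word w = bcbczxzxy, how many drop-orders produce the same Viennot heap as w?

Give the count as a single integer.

108

piece 0:b — minimal
piece 1:c — minimal
piece 2:b rests on {0:b}
piece 3:c rests on {1:c}
piece 4:z — minimal
piece 5:x rests on {2:b, 4:z}
piece 6:z rests on {5:x}
piece 7:x rests on {6:z}
piece 8:y rests on {7:x}
minimal pieces: {0:b, 1:c, 4:z}
ways to finish when only these pieces remain (= sum over removing one remaining piece with nothing left below it):
  1 left: {3}→1  {8}→1
  2 left: {1,3}→1  {3,8}→2  {7,8}→1
  3 left: {1,3,8}→3  {3,7,8}→3  {6,7,8}→1
  4 left: {1,3,7,8}→6  {3,6,7,8}→4  {5,6,7,8}→1
  5 left: {1,3,6,7,8}→10  {2,5,6,7,8}→1  {3,5,6,7,8}→5  {4,5,6,7,8}→1
  6 left: {0,2,5,6,7,8}→1  {1,3,5,6,7,8}→15  {2,3,5,6,7,8}→6  {2,4,5,6,7,8}→2  {3,4,5,6,7,8}→6
  7 left: {0,2,3,5,6,7,8}→7  {0,2,4,5,6,7,8}→3  {1,2,3,5,6,7,8}→21  {1,3,4,5,6,7,8}→21  {2,3,4,5,6,7,8}→14
  placing 0:b first → 56 extensions
  placing 1:c first → 24 extensions
  placing 4:z first → 28 extensions
total linear extensions = 108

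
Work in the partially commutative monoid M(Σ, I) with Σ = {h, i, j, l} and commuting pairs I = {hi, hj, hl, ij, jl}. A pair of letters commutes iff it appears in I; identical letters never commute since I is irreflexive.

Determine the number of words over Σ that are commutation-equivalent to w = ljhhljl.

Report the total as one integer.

210

piece 0:l — minimal
piece 1:j — minimal
piece 2:h — minimal
piece 3:h rests on {2:h}
piece 4:l rests on {0:l}
piece 5:j rests on {1:j}
piece 6:l rests on {4:l}
minimal pieces: {0:l, 1:j, 2:h}
ways to finish when only these pieces remain (= sum over removing one remaining piece with nothing left below it):
  1 left: {3}→1  {5}→1  {6}→1
  2 left: {1,5}→1  {2,3}→1  {3,5}→2  {3,6}→2  {4,6}→1  {5,6}→2
  3 left: {0,4,6}→1  {1,3,5}→3  {1,5,6}→3  {2,3,5}→3  {2,3,6}→3  {3,4,6}→3  {3,5,6}→6  {4,5,6}→3
  4 left: {0,3,4,6}→4  {0,4,5,6}→4  {1,2,3,5}→6  {1,3,5,6}→12  {1,4,5,6}→6  {2,3,4,6}→6  {2,3,5,6}→12  {3,4,5,6}→12
  5 left: {0,1,4,5,6}→10  {0,2,3,4,6}→10  {0,3,4,5,6}→20  {1,2,3,5,6}→30  {1,3,4,5,6}→30  {2,3,4,5,6}→30
  placing 0:l first → 90 extensions
  placing 1:j first → 60 extensions
  placing 2:h first → 60 extensions
total linear extensions = 210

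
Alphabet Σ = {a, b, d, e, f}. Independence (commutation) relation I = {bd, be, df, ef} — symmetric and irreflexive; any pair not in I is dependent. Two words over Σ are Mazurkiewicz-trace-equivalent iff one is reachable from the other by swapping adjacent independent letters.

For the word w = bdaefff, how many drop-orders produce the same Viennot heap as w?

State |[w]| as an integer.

drop 0:b onto floor
drop 1:d onto floor
drop 2:a onto {0:b, 1:d}
drop 3:e onto {2:a}
drop 4:f onto {2:a}
drop 5:f onto {4:f}
drop 6:f onto {5:f}
ground layer = {0:b, 1:d}
drop-orders for the pieces not yet dropped (sum over which currently-grounded one goes next):
  1 to go: {3} 1  {6} 1
  2 to go: {3,6} 2  {5,6} 1
  3 to go: {3,5,6} 3  {4,5,6} 1
  4 to go: {3,4,5,6} 4
  5 to go: {2,3,4,5,6} 4
  if 0:b drops first: 4 orders
  if 1:d drops first: 4 orders
heap linearizations: 8

8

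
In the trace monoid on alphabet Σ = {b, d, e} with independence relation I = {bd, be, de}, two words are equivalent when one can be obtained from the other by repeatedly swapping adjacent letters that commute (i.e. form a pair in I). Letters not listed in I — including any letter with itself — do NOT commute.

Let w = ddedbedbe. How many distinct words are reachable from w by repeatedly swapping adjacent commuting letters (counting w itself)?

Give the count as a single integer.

1260

#0=d has no predecessor
#1=d depends on [0:d]
#2=e has no predecessor
#3=d depends on [1:d]
#4=b has no predecessor
#5=e depends on [2:e]
#6=d depends on [3:d]
#7=b depends on [4:b]
#8=e depends on [5:e]
sources: [0:d, 2:e, 4:b]
N(rest) = Σ N(rest − s) over sources s of rest; N(one piece) = 1:
  size 1 → [6]=1  [7]=1  [8]=1
  size 2 → [3,6]=1  [4,7]=1  [5,8]=1  [6,7]=2  [6,8]=2  [7,8]=2
  size 3 → [1,3,6]=1  [2,5,8]=1  [3,6,7]=3  [3,6,8]=3  [4,6,7]=3  [4,7,8]=3  [5,6,8]=3  [5,7,8]=3  [6,7,8]=6
  size 4 → [0,1,3,6]=1  [1,3,6,7]=4  [1,3,6,8]=4  [2,5,6,8]=4  [2,5,7,8]=4  [3,4,6,7]=6  [3,5,6,8]=6  [3,6,7,8]=12  [4,5,7,8]=6  [4,6,7,8]=12  [5,6,7,8]=12
  size 5 → [0,1,3,6,7]=5  [0,1,3,6,8]=5  [1,3,4,6,7]=10  [1,3,5,6,8]=10  [1,3,6,7,8]=20  [2,3,5,6,8]=10  [2,4,5,7,8]=10  [2,5,6,7,8]=20  [3,4,6,7,8]=30  [3,5,6,7,8]=30  [4,5,6,7,8]=30
  size 6 → [0,1,3,4,6,7]=15  [0,1,3,5,6,8]=15  [0,1,3,6,7,8]=30  [1,2,3,5,6,8]=20  [1,3,4,6,7,8]=60  [1,3,5,6,7,8]=60  [2,3,5,6,7,8]=60  [2,4,5,6,7,8]=60  [3,4,5,6,7,8]=90
  size 7 → [0,1,2,3,5,6,8]=35  [0,1,3,4,6,7,8]=105  [0,1,3,5,6,7,8]=105  [1,2,3,5,6,7,8]=140  [1,3,4,5,6,7,8]=210  [2,3,4,5,6,7,8]=210
  first=0(d) contributes 560
  first=2(e) contributes 420
  first=4(b) contributes 280
|[w]| = 1260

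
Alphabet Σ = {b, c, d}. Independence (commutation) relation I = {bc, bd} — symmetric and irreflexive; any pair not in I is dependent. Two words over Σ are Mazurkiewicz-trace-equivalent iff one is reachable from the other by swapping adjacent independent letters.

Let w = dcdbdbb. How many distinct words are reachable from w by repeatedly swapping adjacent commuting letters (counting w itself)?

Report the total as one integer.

35

piece 0:d — minimal
piece 1:c rests on {0:d}
piece 2:d rests on {1:c}
piece 3:b — minimal
piece 4:d rests on {2:d}
piece 5:b rests on {3:b}
piece 6:b rests on {5:b}
minimal pieces: {0:d, 3:b}
ways to finish when only these pieces remain (= sum over removing one remaining piece with nothing left below it):
  1 left: {4}→1  {6}→1
  2 left: {2,4}→1  {4,6}→2  {5,6}→1
  3 left: {1,2,4}→1  {2,4,6}→3  {3,5,6}→1  {4,5,6}→3
  4 left: {0,1,2,4}→1  {1,2,4,6}→4  {2,4,5,6}→6  {3,4,5,6}→4
  5 left: {0,1,2,4,6}→5  {1,2,4,5,6}→10  {2,3,4,5,6}→10
  placing 0:d first → 20 extensions
  placing 3:b first → 15 extensions
total linear extensions = 35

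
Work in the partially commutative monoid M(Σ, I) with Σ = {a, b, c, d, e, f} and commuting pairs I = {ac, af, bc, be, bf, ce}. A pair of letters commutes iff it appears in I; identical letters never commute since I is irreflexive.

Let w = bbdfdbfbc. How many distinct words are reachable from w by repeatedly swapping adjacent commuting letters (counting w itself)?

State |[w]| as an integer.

6

piece 0:b — minimal
piece 1:b rests on {0:b}
piece 2:d rests on {1:b}
piece 3:f rests on {2:d}
piece 4:d rests on {3:f}
piece 5:b rests on {4:d}
piece 6:f rests on {4:d}
piece 7:b rests on {5:b}
piece 8:c rests on {6:f}
minimal pieces: {0:b}
ways to finish when only these pieces remain (= sum over removing one remaining piece with nothing left below it):
  1 left: {7}→1  {8}→1
  2 left: {5,7}→1  {6,8}→1  {7,8}→2
  3 left: {5,7,8}→3  {6,7,8}→3
  4 left: {5,6,7,8}→6
  5 left: {4,5,6,7,8}→6
  6 left: {3,4,5,6,7,8}→6
  7 left: {2,3,4,5,6,7,8}→6
  placing 0:b first → 6 extensions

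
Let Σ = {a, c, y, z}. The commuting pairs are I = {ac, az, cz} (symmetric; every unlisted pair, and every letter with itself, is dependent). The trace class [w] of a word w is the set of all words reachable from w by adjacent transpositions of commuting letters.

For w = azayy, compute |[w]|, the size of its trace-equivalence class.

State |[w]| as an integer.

3

0(a) covers ∅
1(z) covers ∅
2(a) covers 0:a
3(y) covers 1:z, 2:a
4(y) covers 3:y
floor of heap: 0:a, 1:z
completions by unplaced set U, small U first (add the entries for U minus each lowest piece of U):
  |U|=1: {4}:1
  |U|=2: {3,4}:1
  |U|=3: {1,3,4}:1  {2,3,4}:1
  start at 0(a): 2
  start at 1(z): 1
sum over floor = 3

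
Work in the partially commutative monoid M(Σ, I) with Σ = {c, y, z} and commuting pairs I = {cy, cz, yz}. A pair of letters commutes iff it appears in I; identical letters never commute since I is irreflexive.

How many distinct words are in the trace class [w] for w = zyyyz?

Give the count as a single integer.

#0=z has no predecessor
#1=y has no predecessor
#2=y depends on [1:y]
#3=y depends on [2:y]
#4=z depends on [0:z]
sources: [0:z, 1:y]
N(rest) = Σ N(rest − s) over sources s of rest; N(one piece) = 1:
  size 1 → [3]=1  [4]=1
  size 2 → [0,4]=1  [2,3]=1  [3,4]=2
  size 3 → [0,3,4]=3  [1,2,3]=1  [2,3,4]=3
  first=0(z) contributes 4
  first=1(y) contributes 6
|[w]| = 10

10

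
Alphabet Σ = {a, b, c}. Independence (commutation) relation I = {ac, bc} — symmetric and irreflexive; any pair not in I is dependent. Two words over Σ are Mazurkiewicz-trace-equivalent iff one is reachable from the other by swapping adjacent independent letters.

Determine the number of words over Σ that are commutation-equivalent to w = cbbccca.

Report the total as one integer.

35

drop 0:c onto floor
drop 1:b onto floor
drop 2:b onto {1:b}
drop 3:c onto {0:c}
drop 4:c onto {3:c}
drop 5:c onto {4:c}
drop 6:a onto {2:b}
ground layer = {0:c, 1:b}
drop-orders for the pieces not yet dropped (sum over which currently-grounded one goes next):
  1 to go: {5} 1  {6} 1
  2 to go: {2,6} 1  {4,5} 1  {5,6} 2
  3 to go: {1,2,6} 1  {2,5,6} 3  {3,4,5} 1  {4,5,6} 3
  4 to go: {0,3,4,5} 1  {1,2,5,6} 4  {2,4,5,6} 6  {3,4,5,6} 4
  5 to go: {0,3,4,5,6} 5  {1,2,4,5,6} 10  {2,3,4,5,6} 10
  if 0:c drops first: 20 orders
  if 1:b drops first: 15 orders
heap linearizations: 35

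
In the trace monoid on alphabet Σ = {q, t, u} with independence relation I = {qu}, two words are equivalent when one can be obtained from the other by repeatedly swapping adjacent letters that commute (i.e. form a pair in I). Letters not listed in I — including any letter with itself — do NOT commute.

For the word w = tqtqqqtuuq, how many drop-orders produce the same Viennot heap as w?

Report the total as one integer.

piece 0:t — minimal
piece 1:q rests on {0:t}
piece 2:t rests on {1:q}
piece 3:q rests on {2:t}
piece 4:q rests on {3:q}
piece 5:q rests on {4:q}
piece 6:t rests on {5:q}
piece 7:u rests on {6:t}
piece 8:u rests on {7:u}
piece 9:q rests on {6:t}
minimal pieces: {0:t}
ways to finish when only these pieces remain (= sum over removing one remaining piece with nothing left below it):
  1 left: {8}→1  {9}→1
  2 left: {7,8}→1  {8,9}→2
  3 left: {7,8,9}→3
  4 left: {6,7,8,9}→3
  5 left: {5,6,7,8,9}→3
  6 left: {4,5,6,7,8,9}→3
  7 left: {3,4,5,6,7,8,9}→3
  8 left: {2,3,4,5,6,7,8,9}→3
  placing 0:t first → 3 extensions

3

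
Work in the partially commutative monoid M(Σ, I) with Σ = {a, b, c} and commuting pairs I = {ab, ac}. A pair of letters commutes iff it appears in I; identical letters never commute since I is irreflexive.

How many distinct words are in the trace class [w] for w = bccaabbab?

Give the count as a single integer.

piece 0:b — minimal
piece 1:c rests on {0:b}
piece 2:c rests on {1:c}
piece 3:a — minimal
piece 4:a rests on {3:a}
piece 5:b rests on {2:c}
piece 6:b rests on {5:b}
piece 7:a rests on {4:a}
piece 8:b rests on {6:b}
minimal pieces: {0:b, 3:a}
ways to finish when only these pieces remain (= sum over removing one remaining piece with nothing left below it):
  1 left: {7}→1  {8}→1
  2 left: {4,7}→1  {6,8}→1  {7,8}→2
  3 left: {3,4,7}→1  {4,7,8}→3  {5,6,8}→1  {6,7,8}→3
  4 left: {2,5,6,8}→1  {3,4,7,8}→4  {4,6,7,8}→6  {5,6,7,8}→4
  5 left: {1,2,5,6,8}→1  {2,5,6,7,8}→5  {3,4,6,7,8}→10  {4,5,6,7,8}→10
  6 left: {0,1,2,5,6,8}→1  {1,2,5,6,7,8}→6  {2,4,5,6,7,8}→15  {3,4,5,6,7,8}→20
  7 left: {0,1,2,5,6,7,8}→7  {1,2,4,5,6,7,8}→21  {2,3,4,5,6,7,8}→35
  placing 0:b first → 56 extensions
  placing 3:a first → 28 extensions
total linear extensions = 84

84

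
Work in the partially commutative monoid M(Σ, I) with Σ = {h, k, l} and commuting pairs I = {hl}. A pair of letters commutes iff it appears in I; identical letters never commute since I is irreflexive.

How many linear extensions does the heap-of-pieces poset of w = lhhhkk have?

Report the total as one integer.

4

piece 0:l — minimal
piece 1:h — minimal
piece 2:h rests on {1:h}
piece 3:h rests on {2:h}
piece 4:k rests on {0:l, 3:h}
piece 5:k rests on {4:k}
minimal pieces: {0:l, 1:h}
ways to finish when only these pieces remain (= sum over removing one remaining piece with nothing left below it):
  1 left: {5}→1
  2 left: {4,5}→1
  3 left: {0,4,5}→1  {3,4,5}→1
  4 left: {0,3,4,5}→2  {2,3,4,5}→1
  placing 0:l first → 1 extensions
  placing 1:h first → 3 extensions
total linear extensions = 4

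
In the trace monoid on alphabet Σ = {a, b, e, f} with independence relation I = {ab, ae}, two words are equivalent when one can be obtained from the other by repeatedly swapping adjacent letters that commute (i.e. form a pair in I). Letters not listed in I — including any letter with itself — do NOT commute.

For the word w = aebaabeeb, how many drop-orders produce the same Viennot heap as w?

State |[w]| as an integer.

84

0(a) covers ∅
1(e) covers ∅
2(b) covers 1:e
3(a) covers 0:a
4(a) covers 3:a
5(b) covers 2:b
6(e) covers 5:b
7(e) covers 6:e
8(b) covers 7:e
floor of heap: 0:a, 1:e
completions by unplaced set U, small U first (add the entries for U minus each lowest piece of U):
  |U|=1: {4}:1  {8}:1
  |U|=2: {3,4}:1  {4,8}:2  {7,8}:1
  |U|=3: {0,3,4}:1  {3,4,8}:3  {4,7,8}:3  {6,7,8}:1
  |U|=4: {0,3,4,8}:4  {3,4,7,8}:6  {4,6,7,8}:4  {5,6,7,8}:1
  |U|=5: {0,3,4,7,8}:10  {2,5,6,7,8}:1  {3,4,6,7,8}:10  {4,5,6,7,8}:5
  |U|=6: {0,3,4,6,7,8}:20  {1,2,5,6,7,8}:1  {2,4,5,6,7,8}:6  {3,4,5,6,7,8}:15
  |U|=7: {0,3,4,5,6,7,8}:35  {1,2,4,5,6,7,8}:7  {2,3,4,5,6,7,8}:21
  start at 0(a): 28
  start at 1(e): 56
sum over floor = 84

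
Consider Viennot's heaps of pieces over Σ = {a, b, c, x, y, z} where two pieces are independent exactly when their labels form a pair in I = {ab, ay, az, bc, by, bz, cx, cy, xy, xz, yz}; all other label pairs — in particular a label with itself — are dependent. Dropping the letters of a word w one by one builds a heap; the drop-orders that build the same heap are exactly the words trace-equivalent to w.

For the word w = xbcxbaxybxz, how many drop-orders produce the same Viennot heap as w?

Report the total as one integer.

715

piece 0:x — minimal
piece 1:b rests on {0:x}
piece 2:c — minimal
piece 3:x rests on {1:b}
piece 4:b rests on {3:x}
piece 5:a rests on {2:c, 3:x}
piece 6:x rests on {4:b, 5:a}
piece 7:y — minimal
piece 8:b rests on {6:x}
piece 9:x rests on {8:b}
piece 10:z rests on {2:c}
minimal pieces: {0:x, 2:c, 7:y}
ways to finish when only these pieces remain (= sum over removing one remaining piece with nothing left below it):
  1 left: {7}→1  {9}→1  {10}→1
  2 left: {7,9}→2  {7,10}→2  {8,9}→1  {9,10}→2
  3 left: {6,8,9}→1  {7,8,9}→3  {7,9,10}→6  {8,9,10}→3
  4 left: {4,6,8,9}→1  {5,6,8,9}→1  {6,7,8,9}→4  {6,8,9,10}→4  {7,8,9,10}→12
  5 left: {4,5,6,8,9}→2  {4,6,7,8,9}→5  {4,6,8,9,10}→5  {5,6,7,8,9}→5  {5,6,8,9,10}→5  {6,7,8,9,10}→20
  6 left: {2,5,6,8,9,10}→5  {3,4,5,6,8,9}→2  {4,5,6,7,8,9}→12  {4,5,6,8,9,10}→12  {4,6,7,8,9,10}→30  {5,6,7,8,9,10}→30
  7 left: {1,3,4,5,6,8,9}→2  {2,4,5,6,8,9,10}→17  {2,5,6,7,8,9,10}→35  {3,4,5,6,7,8,9}→14  {3,4,5,6,8,9,10}→14  {4,5,6,7,8,9,10}→84
  8 left: {0,1,3,4,5,6,8,9}→2  {1,3,4,5,6,7,8,9}→16  {1,3,4,5,6,8,9,10}→16  {2,3,4,5,6,8,9,10}→31  {2,4,5,6,7,8,9,10}→136  {3,4,5,6,7,8,9,10}→112
  9 left: {0,1,3,4,5,6,7,8,9}→18  {0,1,3,4,5,6,8,9,10}→18  {1,2,3,4,5,6,8,9,10}→47  {1,3,4,5,6,7,8,9,10}→144  {2,3,4,5,6,7,8,9,10}→279
  placing 0:x first → 470 extensions
  placing 2:c first → 180 extensions
  placing 7:y first → 65 extensions
total linear extensions = 715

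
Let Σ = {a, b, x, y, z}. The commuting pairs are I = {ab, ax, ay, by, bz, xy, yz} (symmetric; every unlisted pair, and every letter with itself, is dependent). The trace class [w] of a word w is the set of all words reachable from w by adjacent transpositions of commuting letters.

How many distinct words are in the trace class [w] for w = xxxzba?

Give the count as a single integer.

0(x) covers ∅
1(x) covers 0:x
2(x) covers 1:x
3(z) covers 2:x
4(b) covers 2:x
5(a) covers 3:z
floor of heap: 0:x
completions by unplaced set U, small U first (add the entries for U minus each lowest piece of U):
  |U|=1: {4}:1  {5}:1
  |U|=2: {3,5}:1  {4,5}:2
  |U|=3: {3,4,5}:3
  |U|=4: {2,3,4,5}:3
  start at 0(x): 3

3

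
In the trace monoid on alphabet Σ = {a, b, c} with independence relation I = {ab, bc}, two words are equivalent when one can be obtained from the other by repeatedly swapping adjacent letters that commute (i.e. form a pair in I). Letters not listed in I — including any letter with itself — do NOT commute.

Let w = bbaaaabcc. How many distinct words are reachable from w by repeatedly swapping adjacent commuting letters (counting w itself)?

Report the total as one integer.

84

0(b) covers ∅
1(b) covers 0:b
2(a) covers ∅
3(a) covers 2:a
4(a) covers 3:a
5(a) covers 4:a
6(b) covers 1:b
7(c) covers 5:a
8(c) covers 7:c
floor of heap: 0:b, 2:a
completions by unplaced set U, small U first (add the entries for U minus each lowest piece of U):
  |U|=1: {6}:1  {8}:1
  |U|=2: {1,6}:1  {6,8}:2  {7,8}:1
  |U|=3: {0,1,6}:1  {1,6,8}:3  {5,7,8}:1  {6,7,8}:3
  |U|=4: {0,1,6,8}:4  {1,6,7,8}:6  {4,5,7,8}:1  {5,6,7,8}:4
  |U|=5: {0,1,6,7,8}:10  {1,5,6,7,8}:10  {3,4,5,7,8}:1  {4,5,6,7,8}:5
  |U|=6: {0,1,5,6,7,8}:20  {1,4,5,6,7,8}:15  {2,3,4,5,7,8}:1  {3,4,5,6,7,8}:6
  |U|=7: {0,1,4,5,6,7,8}:35  {1,3,4,5,6,7,8}:21  {2,3,4,5,6,7,8}:7
  start at 0(b): 28
  start at 2(a): 56
sum over floor = 84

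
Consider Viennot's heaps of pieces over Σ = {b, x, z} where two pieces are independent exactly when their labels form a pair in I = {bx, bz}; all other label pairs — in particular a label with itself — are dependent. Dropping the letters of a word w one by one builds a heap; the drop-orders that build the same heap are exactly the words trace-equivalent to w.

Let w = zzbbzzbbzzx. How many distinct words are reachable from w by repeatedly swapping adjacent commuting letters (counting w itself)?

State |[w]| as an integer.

piece 0:z — minimal
piece 1:z rests on {0:z}
piece 2:b — minimal
piece 3:b rests on {2:b}
piece 4:z rests on {1:z}
piece 5:z rests on {4:z}
piece 6:b rests on {3:b}
piece 7:b rests on {6:b}
piece 8:z rests on {5:z}
piece 9:z rests on {8:z}
piece 10:x rests on {9:z}
minimal pieces: {0:z, 2:b}
ways to finish when only these pieces remain (= sum over removing one remaining piece with nothing left below it):
  1 left: {7}→1  {10}→1
  2 left: {6,7}→1  {7,10}→2  {9,10}→1
  3 left: {3,6,7}→1  {6,7,10}→3  {7,9,10}→3  {8,9,10}→1
  4 left: {2,3,6,7}→1  {3,6,7,10}→4  {5,8,9,10}→1  {6,7,9,10}→6  {7,8,9,10}→4
  5 left: {2,3,6,7,10}→5  {3,6,7,9,10}→10  {4,5,8,9,10}→1  {5,7,8,9,10}→5  {6,7,8,9,10}→10
  6 left: {1,4,5,8,9,10}→1  {2,3,6,7,9,10}→15  {3,6,7,8,9,10}→20  {4,5,7,8,9,10}→6  {5,6,7,8,9,10}→15
  7 left: {0,1,4,5,8,9,10}→1  {1,4,5,7,8,9,10}→7  {2,3,6,7,8,9,10}→35  {3,5,6,7,8,9,10}→35  {4,5,6,7,8,9,10}→21
  8 left: {0,1,4,5,7,8,9,10}→8  {1,4,5,6,7,8,9,10}→28  {2,3,5,6,7,8,9,10}→70  {3,4,5,6,7,8,9,10}→56
  9 left: {0,1,4,5,6,7,8,9,10}→36  {1,3,4,5,6,7,8,9,10}→84  {2,3,4,5,6,7,8,9,10}→126
  placing 0:z first → 210 extensions
  placing 2:b first → 120 extensions
total linear extensions = 330

330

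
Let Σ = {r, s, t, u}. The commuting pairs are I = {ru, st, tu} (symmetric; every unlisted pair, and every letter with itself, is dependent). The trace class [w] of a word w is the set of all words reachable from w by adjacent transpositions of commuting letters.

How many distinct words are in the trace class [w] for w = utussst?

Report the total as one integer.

piece 0:u — minimal
piece 1:t — minimal
piece 2:u rests on {0:u}
piece 3:s rests on {2:u}
piece 4:s rests on {3:s}
piece 5:s rests on {4:s}
piece 6:t rests on {1:t}
minimal pieces: {0:u, 1:t}
ways to finish when only these pieces remain (= sum over removing one remaining piece with nothing left below it):
  1 left: {5}→1  {6}→1
  2 left: {1,6}→1  {4,5}→1  {5,6}→2
  3 left: {1,5,6}→3  {3,4,5}→1  {4,5,6}→3
  4 left: {1,4,5,6}→6  {2,3,4,5}→1  {3,4,5,6}→4
  5 left: {0,2,3,4,5}→1  {1,3,4,5,6}→10  {2,3,4,5,6}→5
  placing 0:u first → 15 extensions
  placing 1:t first → 6 extensions
total linear extensions = 21

21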